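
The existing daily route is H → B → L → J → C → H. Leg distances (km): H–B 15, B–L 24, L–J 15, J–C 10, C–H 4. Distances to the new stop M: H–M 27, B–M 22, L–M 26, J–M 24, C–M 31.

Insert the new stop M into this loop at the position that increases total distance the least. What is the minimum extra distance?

Adding 24 km by placing M on the B–L leg.

Insertion cost between consecutive stops i–j is d(i,M) + d(M,j) − d(i,j):
  between H and B: 27 + 22 − 15 = 34
  between B and L: 22 + 26 − 24 = 24
  between L and J: 26 + 24 − 15 = 35
  between J and C: 24 + 31 − 10 = 45
  between C and H: 31 + 27 − 4 = 54
Cheapest insertion is between B and L, adding 24.
New total = 68 + 24 = 92.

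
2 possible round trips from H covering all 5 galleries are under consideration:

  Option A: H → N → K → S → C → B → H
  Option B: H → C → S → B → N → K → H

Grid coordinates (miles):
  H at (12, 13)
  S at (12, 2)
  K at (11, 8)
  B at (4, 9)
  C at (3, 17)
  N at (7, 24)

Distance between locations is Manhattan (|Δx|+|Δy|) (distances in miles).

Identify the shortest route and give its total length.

88 miles — Option A is the shortest.

Option A: 16 + 20 + 7 + 24 + 9 + 12 = 88
Option B: 13 + 24 + 15 + 18 + 20 + 6 = 96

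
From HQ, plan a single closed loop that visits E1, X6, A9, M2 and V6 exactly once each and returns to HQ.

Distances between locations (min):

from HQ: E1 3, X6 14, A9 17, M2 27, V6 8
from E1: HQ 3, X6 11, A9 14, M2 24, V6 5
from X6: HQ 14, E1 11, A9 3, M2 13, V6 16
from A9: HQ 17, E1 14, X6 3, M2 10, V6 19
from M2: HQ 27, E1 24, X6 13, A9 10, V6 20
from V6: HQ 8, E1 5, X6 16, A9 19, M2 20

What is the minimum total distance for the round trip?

55 min — the shortest possible round trip.

HQ → E1 → X6 → A9 → M2 → V6 → HQ: 3+11+3+10+20+8 = 55
HQ → E1 → X6 → A9 → V6 → M2 → HQ: 3+11+3+19+20+27 = 83
HQ → E1 → X6 → M2 → A9 → V6 → HQ: 3+11+13+10+19+8 = 64
HQ → E1 → X6 → M2 → V6 → A9 → HQ: 3+11+13+20+19+17 = 83
HQ → E1 → X6 → V6 → A9 → M2 → HQ: 3+11+16+19+10+27 = 86
HQ → E1 → X6 → V6 → M2 → A9 → HQ: 3+11+16+20+10+17 = 77
HQ → E1 → A9 → X6 → M2 → V6 → HQ: 3+14+3+13+20+8 = 61
HQ → E1 → A9 → X6 → V6 → M2 → HQ: 3+14+3+16+20+27 = 83
HQ → E1 → A9 → M2 → X6 → V6 → HQ: 3+14+10+13+16+8 = 64
HQ → E1 → A9 → M2 → V6 → X6 → HQ: 3+14+10+20+16+14 = 77
HQ → E1 → A9 → V6 → X6 → M2 → HQ: 3+14+19+16+13+27 = 92
HQ → E1 → A9 → V6 → M2 → X6 → HQ: 3+14+19+20+13+14 = 83
HQ → E1 → M2 → X6 → A9 → V6 → HQ: 3+24+13+3+19+8 = 70
HQ → E1 → M2 → X6 → V6 → A9 → HQ: 3+24+13+16+19+17 = 92
… (46 more)
The minimum is 55.
One optimal route: HQ → E1 → X6 → A9 → M2 → V6 → HQ (or its reverse).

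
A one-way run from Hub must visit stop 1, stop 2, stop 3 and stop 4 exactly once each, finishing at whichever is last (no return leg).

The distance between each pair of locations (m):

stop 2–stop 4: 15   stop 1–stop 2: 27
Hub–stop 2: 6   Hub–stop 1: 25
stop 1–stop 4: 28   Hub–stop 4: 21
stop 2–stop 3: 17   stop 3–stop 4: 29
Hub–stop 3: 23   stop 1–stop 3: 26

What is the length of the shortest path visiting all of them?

There are 4! = 24 possible orderings.
Hub - stop 1 - stop 2 - stop 3 - stop 4: 25+27+17+29 = 98
Hub - stop 1 - stop 2 - stop 4 - stop 3: 25+27+15+29 = 96
Hub - stop 1 - stop 3 - stop 2 - stop 4: 25+26+17+15 = 83
Hub - stop 1 - stop 3 - stop 4 - stop 2: 25+26+29+15 = 95
Hub - stop 1 - stop 4 - stop 2 - stop 3: 25+28+15+17 = 85
Hub - stop 1 - stop 4 - stop 3 - stop 2: 25+28+29+17 = 99
Hub - stop 2 - stop 1 - stop 3 - stop 4: 6+27+26+29 = 88
Hub - stop 2 - stop 1 - stop 4 - stop 3: 6+27+28+29 = 90
Hub - stop 2 - stop 3 - stop 1 - stop 4: 6+17+26+28 = 77
Hub - stop 2 - stop 3 - stop 4 - stop 1: 6+17+29+28 = 80
Hub - stop 2 - stop 4 - stop 1 - stop 3: 6+15+28+26 = 75
Hub - stop 2 - stop 4 - stop 3 - stop 1: 6+15+29+26 = 76
Hub - stop 3 - stop 1 - stop 2 - stop 4: 23+26+27+15 = 91
Hub - stop 3 - stop 1 - stop 4 - stop 2: 23+26+28+15 = 92
… (10 more)
The minimum is 75.
One shortest path: Hub → stop 2 → stop 4 → stop 1 → stop 3.

75 m — the minimum one-way total.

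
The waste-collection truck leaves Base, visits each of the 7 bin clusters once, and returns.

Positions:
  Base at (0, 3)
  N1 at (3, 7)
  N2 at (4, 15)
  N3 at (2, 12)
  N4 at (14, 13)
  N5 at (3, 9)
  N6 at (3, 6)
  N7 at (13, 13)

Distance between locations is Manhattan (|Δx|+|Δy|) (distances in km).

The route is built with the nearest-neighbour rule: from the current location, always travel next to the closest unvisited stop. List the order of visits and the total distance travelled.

At Base the remaining stops are N6 6, N1 7, N5 9, N3 11, N2 16, N7 23, N4 24; go to N6.
At N6 the remaining stops are N1 1, N5 3, N3 7, N2 10, N7 17, N4 18; go to N1.
At N1 the remaining stops are N5 2, N3 6, N2 9, N7 16, N4 17; go to N5.
At N5 the remaining stops are N3 4, N2 7, N7 14, N4 15; go to N3.
At N3 the remaining stops are N2 5, N7 12, N4 13; go to N2.
At N2 the remaining stops are N7 11, N4 12; go to N7.
At N7 the remaining stops are N4 1; go to N4.
Return N4→Base: 24.
Total = 6 + 1 + 2 + 4 + 5 + 11 + 1 + 24 = 54.

Total distance 54 km via the nearest-neighbour route Base → N6 → N1 → N5 → N3 → N2 → N7 → N4 → Base.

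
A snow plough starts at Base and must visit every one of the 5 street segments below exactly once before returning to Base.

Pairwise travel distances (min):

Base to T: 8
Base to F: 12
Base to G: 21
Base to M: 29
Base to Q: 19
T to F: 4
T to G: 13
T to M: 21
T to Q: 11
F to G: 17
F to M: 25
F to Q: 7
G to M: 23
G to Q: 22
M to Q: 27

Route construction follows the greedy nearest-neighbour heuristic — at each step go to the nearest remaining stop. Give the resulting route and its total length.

From Base: distances to unvisited — T=8, F=12, Q=19, G=21, M=29. Nearest is T (8).
From T: distances to unvisited — F=4, Q=11, G=13, M=21. Nearest is F (4).
From F: distances to unvisited — Q=7, G=17, M=25. Nearest is Q (7).
From Q: distances to unvisited — G=22, M=27. Nearest is G (22).
From G: distances to unvisited — M=23. Nearest is M (23).
Return M→Base: 29.
Total = 8 + 4 + 7 + 22 + 23 + 29 = 93.

93 min along Base → T → F → Q → G → M → Base.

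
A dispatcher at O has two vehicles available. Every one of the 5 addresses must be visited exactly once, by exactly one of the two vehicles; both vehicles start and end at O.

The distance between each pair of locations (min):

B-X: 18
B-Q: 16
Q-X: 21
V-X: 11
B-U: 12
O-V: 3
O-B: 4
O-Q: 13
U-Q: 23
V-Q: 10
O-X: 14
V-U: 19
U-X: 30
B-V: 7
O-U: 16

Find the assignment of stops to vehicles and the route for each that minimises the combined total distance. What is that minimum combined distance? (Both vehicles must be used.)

Try each way of splitting the stops between the two vehicles (each non-empty) and, for each split, find the best tour for each vehicle:
  {B} + {V, U, Q, X}: 8 + 74 = 82
  {V} + {B, U, Q, X}: 6 + 74 = 80
  {B, V} + {U, Q, X}: 14 + 74 = 88
  {U} + {B, V, Q, X}: 32 + 55 = 87
  {B, U} + {V, Q, X}: 32 + 48 = 80
  {V, U} + {B, Q, X}: 38 + 55 = 93
  … (15 splits in total)
Best: vehicle 1 O → V → O = 6; vehicle 2 O → B → U → Q → X → O = 74; combined 80.

80 min — the smallest possible combined total.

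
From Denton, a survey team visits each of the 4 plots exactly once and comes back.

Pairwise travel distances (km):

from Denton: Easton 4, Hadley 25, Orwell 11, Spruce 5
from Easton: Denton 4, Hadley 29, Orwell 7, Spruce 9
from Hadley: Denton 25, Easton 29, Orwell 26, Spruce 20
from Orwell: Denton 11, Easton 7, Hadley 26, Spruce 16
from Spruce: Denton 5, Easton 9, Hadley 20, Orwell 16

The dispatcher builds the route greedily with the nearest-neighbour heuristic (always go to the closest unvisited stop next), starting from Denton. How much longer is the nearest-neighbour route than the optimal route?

Denton: Easton=4, Spruce=5, Orwell=11, Hadley=25 ⇒ Easton
Easton: Orwell=7, Spruce=9, Hadley=29 ⇒ Orwell
Orwell: Spruce=16, Hadley=26 ⇒ Spruce
Spruce: Hadley=20 ⇒ Hadley
NN route Denton → Easton → Orwell → Spruce → Hadley → Denton costs 72.
Optimal: Denton → Easton → Orwell → Hadley → Spruce → Denton costs 62 (by enumerating all 12 distinct tours).
Excess = 72 − 62 = 10.

The nearest-neighbour route is 10 km longer than optimal.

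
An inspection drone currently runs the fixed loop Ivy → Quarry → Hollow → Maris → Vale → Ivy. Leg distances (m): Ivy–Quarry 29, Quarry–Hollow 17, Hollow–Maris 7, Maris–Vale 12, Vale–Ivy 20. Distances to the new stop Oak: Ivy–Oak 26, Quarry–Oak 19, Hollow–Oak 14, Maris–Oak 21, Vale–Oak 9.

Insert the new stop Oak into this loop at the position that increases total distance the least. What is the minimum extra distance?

Insertion cost between consecutive stops i–j is d(i,Oak) + d(Oak,j) − d(i,j):
  between Ivy and Quarry: 26 + 19 − 29 = 16
  between Quarry and Hollow: 19 + 14 − 17 = 16
  between Hollow and Maris: 14 + 21 − 7 = 28
  between Maris and Vale: 21 + 9 − 12 = 18
  between Vale and Ivy: 9 + 26 − 20 = 15
Cheapest insertion is between Vale and Ivy, adding 15.
New total = 85 + 15 = 100.

Adding 15 m by placing Oak on the Vale–Ivy leg.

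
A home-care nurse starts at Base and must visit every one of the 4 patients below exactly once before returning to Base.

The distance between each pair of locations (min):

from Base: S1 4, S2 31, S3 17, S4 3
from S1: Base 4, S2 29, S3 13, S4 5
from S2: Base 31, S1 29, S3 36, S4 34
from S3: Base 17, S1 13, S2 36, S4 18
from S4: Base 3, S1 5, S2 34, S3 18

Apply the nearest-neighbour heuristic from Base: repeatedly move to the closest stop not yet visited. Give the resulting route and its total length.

88 min along Base → S4 → S1 → S3 → S2 → Base.

From Base: distances to unvisited — S4=3, S1=4, S3=17, S2=31. Nearest is S4 (3).
From S4: distances to unvisited — S1=5, S3=18, S2=34. Nearest is S1 (5).
From S1: distances to unvisited — S3=13, S2=29. Nearest is S3 (13).
From S3: distances to unvisited — S2=36. Nearest is S2 (36).
Return S2→Base: 31.
Total = 3 + 5 + 13 + 36 + 31 = 88.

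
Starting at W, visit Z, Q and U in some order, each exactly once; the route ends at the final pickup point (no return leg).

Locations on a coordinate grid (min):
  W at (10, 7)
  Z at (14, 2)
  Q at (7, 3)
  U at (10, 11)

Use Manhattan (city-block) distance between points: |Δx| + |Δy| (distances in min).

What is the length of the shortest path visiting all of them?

There are 3! = 6 possible orderings.
W→Z→Q→U: 9+8+11 = 28
W→Z→U→Q: 9+13+11 = 33
W→Q→Z→U: 7+8+13 = 28
W→Q→U→Z: 7+11+13 = 31
W→U→Z→Q: 4+13+8 = 25
W→U→Q→Z: 4+11+8 = 23
The minimum is 23.
One shortest path: W → U → Q → Z.

Minimum one-way distance = 23 min.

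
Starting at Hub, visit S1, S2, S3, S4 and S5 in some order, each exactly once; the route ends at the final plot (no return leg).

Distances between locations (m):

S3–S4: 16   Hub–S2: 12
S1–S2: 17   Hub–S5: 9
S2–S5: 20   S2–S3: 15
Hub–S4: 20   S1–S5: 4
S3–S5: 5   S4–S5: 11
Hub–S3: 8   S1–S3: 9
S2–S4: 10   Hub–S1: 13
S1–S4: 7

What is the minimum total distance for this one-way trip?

There are 5! = 120 possible orderings.
Hub→S1→S2→S3→S4→S5: 13+17+15+16+11 = 72
Hub→S1→S2→S3→S5→S4: 13+17+15+5+11 = 61
Hub→S1→S2→S4→S3→S5: 13+17+10+16+5 = 61
Hub→S1→S2→S4→S5→S3: 13+17+10+11+5 = 56
Hub→S1→S2→S5→S3→S4: 13+17+20+5+16 = 71
Hub→S1→S2→S5→S4→S3: 13+17+20+11+16 = 77
Hub→S1→S3→S2→S4→S5: 13+9+15+10+11 = 58
Hub→S1→S3→S2→S5→S4: 13+9+15+20+11 = 68
Hub→S1→S3→S4→S2→S5: 13+9+16+10+20 = 68
Hub→S1→S3→S4→S5→S2: 13+9+16+11+20 = 69
Hub→S1→S3→S5→S2→S4: 13+9+5+20+10 = 57
Hub→S1→S3→S5→S4→S2: 13+9+5+11+10 = 48
Hub→S1→S4→S2→S3→S5: 13+7+10+15+5 = 50
Hub→S1→S4→S2→S5→S3: 13+7+10+20+5 = 55
… (106 more)
Hub→S3→S5→S1→S4→S2: 8+5+4+7+10 = 34  ← best
The minimum is 34.
One shortest path: Hub → S3 → S5 → S1 → S4 → S2.

Shortest open route: 34 m.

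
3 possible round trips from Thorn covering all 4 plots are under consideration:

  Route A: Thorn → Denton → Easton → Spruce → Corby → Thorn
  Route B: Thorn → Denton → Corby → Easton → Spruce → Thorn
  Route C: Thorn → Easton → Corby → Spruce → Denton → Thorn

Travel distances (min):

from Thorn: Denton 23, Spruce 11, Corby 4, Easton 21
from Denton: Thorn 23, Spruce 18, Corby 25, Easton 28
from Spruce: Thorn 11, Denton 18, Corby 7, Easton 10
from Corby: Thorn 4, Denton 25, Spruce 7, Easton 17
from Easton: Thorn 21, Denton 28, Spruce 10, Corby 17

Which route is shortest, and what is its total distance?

Shortest is Route A, total 72 min.

Route A: 23 + 28 + 10 + 7 + 4 = 72
Route B: 23 + 25 + 17 + 10 + 11 = 86
Route C: 21 + 17 + 7 + 18 + 23 = 86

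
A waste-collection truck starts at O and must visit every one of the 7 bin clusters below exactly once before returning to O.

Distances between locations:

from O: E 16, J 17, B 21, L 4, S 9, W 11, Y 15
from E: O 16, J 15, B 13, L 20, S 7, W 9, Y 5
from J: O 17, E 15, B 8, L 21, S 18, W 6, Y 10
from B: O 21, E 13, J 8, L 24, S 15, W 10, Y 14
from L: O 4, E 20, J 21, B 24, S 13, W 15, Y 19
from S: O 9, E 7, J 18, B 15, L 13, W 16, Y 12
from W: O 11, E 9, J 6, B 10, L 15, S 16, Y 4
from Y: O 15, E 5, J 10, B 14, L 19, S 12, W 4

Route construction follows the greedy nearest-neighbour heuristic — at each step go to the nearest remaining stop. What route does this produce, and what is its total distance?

From O: distances to unvisited — L=4, S=9, W=11, Y=15, E=16, J=17, B=21. Nearest is L (4).
From L: distances to unvisited — S=13, W=15, Y=19, E=20, J=21, B=24. Nearest is S (13).
From S: distances to unvisited — E=7, Y=12, B=15, W=16, J=18. Nearest is E (7).
From E: distances to unvisited — Y=5, W=9, B=13, J=15. Nearest is Y (5).
From Y: distances to unvisited — W=4, J=10, B=14. Nearest is W (4).
From W: distances to unvisited — J=6, B=10. Nearest is J (6).
From J: distances to unvisited — B=8. Nearest is B (8).
Return B→O: 21.
Total = 4 + 13 + 7 + 5 + 4 + 6 + 8 + 21 = 68.

68 along O → L → S → E → Y → W → J → B → O.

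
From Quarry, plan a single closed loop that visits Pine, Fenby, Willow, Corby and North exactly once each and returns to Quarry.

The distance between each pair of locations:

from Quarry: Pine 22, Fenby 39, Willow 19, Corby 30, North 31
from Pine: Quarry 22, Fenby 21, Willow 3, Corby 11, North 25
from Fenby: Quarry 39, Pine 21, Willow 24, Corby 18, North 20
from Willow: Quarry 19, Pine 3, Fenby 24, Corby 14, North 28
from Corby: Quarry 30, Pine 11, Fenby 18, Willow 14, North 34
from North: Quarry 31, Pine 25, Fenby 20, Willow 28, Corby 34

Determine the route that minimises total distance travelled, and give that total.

Minimum total distance: 102.

With 5 stops there are 5!/2 = 60 distinct round trips (a route and its reverse cost the same).
Quarry → Pine → Fenby → Willow → Corby → North → Quarry: 22+21+24+14+34+31 = 146
Quarry → Pine → Fenby → Willow → North → Corby → Quarry: 22+21+24+28+34+30 = 159
Quarry → Pine → Fenby → Corby → Willow → North → Quarry: 22+21+18+14+28+31 = 134
Quarry → Pine → Fenby → Corby → North → Willow → Quarry: 22+21+18+34+28+19 = 142
Quarry → Pine → Fenby → North → Willow → Corby → Quarry: 22+21+20+28+14+30 = 135
Quarry → Pine → Fenby → North → Corby → Willow → Quarry: 22+21+20+34+14+19 = 130
Quarry → Pine → Willow → Fenby → Corby → North → Quarry: 22+3+24+18+34+31 = 132
Quarry → Pine → Willow → Fenby → North → Corby → Quarry: 22+3+24+20+34+30 = 133
Quarry → Pine → Willow → Corby → Fenby → North → Quarry: 22+3+14+18+20+31 = 108
Quarry → Pine → Willow → Corby → North → Fenby → Quarry: 22+3+14+34+20+39 = 132
Quarry → Pine → Willow → North → Fenby → Corby → Quarry: 22+3+28+20+18+30 = 121
Quarry → Pine → Willow → North → Corby → Fenby → Quarry: 22+3+28+34+18+39 = 144
Quarry → Pine → Corby → Fenby → Willow → North → Quarry: 22+11+18+24+28+31 = 134
Quarry → Pine → Corby → Fenby → North → Willow → Quarry: 22+11+18+20+28+19 = 118
… (46 more)
Quarry → Willow → Pine → Corby → Fenby → North → Quarry: 19+3+11+18+20+31 = 102  ← best
The minimum is 102.
One optimal route: Quarry → Willow → Pine → Corby → Fenby → North → Quarry (or its reverse).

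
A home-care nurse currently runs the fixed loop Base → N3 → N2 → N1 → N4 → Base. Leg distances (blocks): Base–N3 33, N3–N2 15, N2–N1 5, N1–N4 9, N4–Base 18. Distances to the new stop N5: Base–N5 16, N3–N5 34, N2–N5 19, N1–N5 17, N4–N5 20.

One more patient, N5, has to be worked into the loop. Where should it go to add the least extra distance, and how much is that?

Insertion cost between consecutive stops i–j is d(i,N5) + d(N5,j) − d(i,j):
  between Base and N3: 16 + 34 − 33 = 17
  between N3 and N2: 34 + 19 − 15 = 38
  between N2 and N1: 19 + 17 − 5 = 31
  between N1 and N4: 17 + 20 − 9 = 28
  between N4 and Base: 20 + 16 − 18 = 18
Cheapest insertion is between Base and N3, adding 17.
New total = 80 + 17 = 97.

Minimum extra distance: 17 blocks, inserting N5 between Base and N3.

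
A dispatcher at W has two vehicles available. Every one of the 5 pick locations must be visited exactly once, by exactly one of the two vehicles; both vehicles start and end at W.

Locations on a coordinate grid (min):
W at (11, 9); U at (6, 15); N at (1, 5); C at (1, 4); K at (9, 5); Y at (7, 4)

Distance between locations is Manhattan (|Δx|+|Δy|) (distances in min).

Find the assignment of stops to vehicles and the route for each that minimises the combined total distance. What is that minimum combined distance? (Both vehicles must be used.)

Check every non-empty split of the stops between the two vehicles; for each half take its own optimal tour:
  {U} + {N, C, K, Y}: 22 + 30 = 52
  {N} + {U, C, K, Y}: 28 + 42 = 70
  {U, N} + {C, K, Y}: 40 + 30 = 70
  {C} + {U, N, K, Y}: 30 + 42 = 72
  {U, C} + {N, K, Y}: 42 + 30 = 72
  {N, C} + {U, K, Y}: 30 + 32 = 62
  … (15 splits in total)
Best: vehicle 1 W → U → W = 22; vehicle 2 W → N → C → Y → K → W = 30; combined 52.

52 min — the smallest possible combined total.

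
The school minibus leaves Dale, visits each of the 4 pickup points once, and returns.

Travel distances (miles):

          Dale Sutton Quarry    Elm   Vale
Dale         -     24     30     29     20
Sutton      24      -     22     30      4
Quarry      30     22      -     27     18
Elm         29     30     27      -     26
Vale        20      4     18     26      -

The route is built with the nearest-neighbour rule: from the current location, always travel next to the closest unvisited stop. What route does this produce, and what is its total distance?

Dale → [Vale:20 / Sutton:24 / Elm:29 / Quarry:30] → Vale (20)
Vale → [Sutton:4 / Quarry:18 / Elm:26] → Sutton (4)
Sutton → [Quarry:22 / Elm:30] → Quarry (22)
Quarry → [Elm:27] → Elm (27)
Return Elm→Dale: 29.
Total = 20 + 4 + 22 + 27 + 29 = 102.

Nearest-neighbour total = 102 miles; route Dale → Vale → Sutton → Quarry → Elm → Dale.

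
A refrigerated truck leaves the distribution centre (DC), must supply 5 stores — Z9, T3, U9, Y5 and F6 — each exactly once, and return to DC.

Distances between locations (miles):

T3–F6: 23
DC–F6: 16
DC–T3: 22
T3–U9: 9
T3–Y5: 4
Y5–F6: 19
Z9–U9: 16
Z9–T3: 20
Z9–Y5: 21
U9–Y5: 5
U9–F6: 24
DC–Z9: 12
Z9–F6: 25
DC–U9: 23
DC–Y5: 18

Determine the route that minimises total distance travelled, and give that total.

There are 60 distinct closed tours to check (reversals are equivalent).
DC → Z9 → T3 → U9 → Y5 → F6 → DC: 12+20+9+5+19+16 = 81
DC → Z9 → T3 → U9 → F6 → Y5 → DC: 12+20+9+24+19+18 = 102
DC → Z9 → T3 → Y5 → U9 → F6 → DC: 12+20+4+5+24+16 = 81
DC → Z9 → T3 → Y5 → F6 → U9 → DC: 12+20+4+19+24+23 = 102
DC → Z9 → T3 → F6 → U9 → Y5 → DC: 12+20+23+24+5+18 = 102
DC → Z9 → T3 → F6 → Y5 → U9 → DC: 12+20+23+19+5+23 = 102
DC → Z9 → U9 → T3 → Y5 → F6 → DC: 12+16+9+4+19+16 = 76
DC → Z9 → U9 → T3 → F6 → Y5 → DC: 12+16+9+23+19+18 = 97
DC → Z9 → U9 → Y5 → T3 → F6 → DC: 12+16+5+4+23+16 = 76
DC → Z9 → U9 → Y5 → F6 → T3 → DC: 12+16+5+19+23+22 = 97
DC → Z9 → U9 → F6 → T3 → Y5 → DC: 12+16+24+23+4+18 = 97
DC → Z9 → U9 → F6 → Y5 → T3 → DC: 12+16+24+19+4+22 = 97
DC → Z9 → Y5 → T3 → U9 → F6 → DC: 12+21+4+9+24+16 = 86
DC → Z9 → Y5 → T3 → F6 → U9 → DC: 12+21+4+23+24+23 = 107
… (46 more)
The minimum is 76.
One optimal route: DC → Z9 → U9 → T3 → Y5 → F6 → DC (or its reverse).

Shortest round trip = 76 miles.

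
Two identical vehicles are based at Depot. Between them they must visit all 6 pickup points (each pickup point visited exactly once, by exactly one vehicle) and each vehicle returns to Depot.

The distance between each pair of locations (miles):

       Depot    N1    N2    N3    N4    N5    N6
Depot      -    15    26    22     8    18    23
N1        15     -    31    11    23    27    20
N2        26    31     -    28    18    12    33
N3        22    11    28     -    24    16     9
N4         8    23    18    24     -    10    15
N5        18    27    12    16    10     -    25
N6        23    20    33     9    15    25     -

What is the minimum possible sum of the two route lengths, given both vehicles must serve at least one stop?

Minimum combined distance: 114 miles.

Try each way of splitting the stops between the two vehicles (each non-empty) and, for each split, find the best tour for each vehicle:
  {N1} + {N2, N3, N4, N5, N6}: 30 + 86 = 116
  {N2} + {N1, N3, N4, N5, N6}: 52 + 78 = 130
  {N1, N2} + {N3, N4, N5, N6}: 72 + 66 = 138
  {N3} + {N1, N2, N4, N5, N6}: 44 + 98 = 142
  {N1, N3} + {N2, N4, N5, N6}: 48 + 86 = 134
  {N2, N3} + {N1, N4, N5, N6}: 76 + 78 = 154
  … (31 splits in total)
  {N4} + {N1, N2, N3, N5, N6}: 16 + 98 = 114  ← best
Best: vehicle 1 Depot → N4 → Depot = 16; vehicle 2 Depot → N1 → N3 → N6 → N2 → N5 → Depot = 98; combined 114.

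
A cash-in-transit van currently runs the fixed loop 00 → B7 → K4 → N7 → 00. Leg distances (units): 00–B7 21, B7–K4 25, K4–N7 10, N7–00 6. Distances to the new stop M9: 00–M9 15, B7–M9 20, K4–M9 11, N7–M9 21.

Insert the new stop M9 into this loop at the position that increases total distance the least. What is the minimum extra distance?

Minimum extra distance: 6, inserting M9 between B7 and K4.

Insertion cost between consecutive stops i–j is d(i,M9) + d(M9,j) − d(i,j):
  between 00 and B7: 15 + 20 − 21 = 14
  between B7 and K4: 20 + 11 − 25 = 6
  between K4 and N7: 11 + 21 − 10 = 22
  between N7 and 00: 21 + 15 − 6 = 30
Cheapest insertion is between B7 and K4, adding 6.
New total = 62 + 6 = 68.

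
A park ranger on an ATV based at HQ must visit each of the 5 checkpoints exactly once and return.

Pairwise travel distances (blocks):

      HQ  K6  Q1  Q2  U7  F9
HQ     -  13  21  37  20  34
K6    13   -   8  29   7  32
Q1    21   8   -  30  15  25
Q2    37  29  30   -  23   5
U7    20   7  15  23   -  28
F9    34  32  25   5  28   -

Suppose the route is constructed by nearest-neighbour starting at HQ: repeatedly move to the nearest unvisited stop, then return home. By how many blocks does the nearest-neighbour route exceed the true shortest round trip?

From HQ: K6=13, U7=20, Q1=21, F9=34, Q2=37 → choose K6 (13).
From K6: U7=7, Q1=8, Q2=29, F9=32 → choose U7 (7).
From U7: Q1=15, Q2=23, F9=28 → choose Q1 (15).
From Q1: F9=25, Q2=30 → choose F9 (25).
From F9: Q2=5 → choose Q2 (5).
NN route HQ → K6 → U7 → Q1 → F9 → Q2 → HQ costs 102.
Optimal: HQ → K6 → Q1 → F9 → Q2 → U7 → HQ costs 94 (by enumerating all 60 distinct tours).
Excess = 102 − 94 = 8.

Excess over optimum: 8 blocks.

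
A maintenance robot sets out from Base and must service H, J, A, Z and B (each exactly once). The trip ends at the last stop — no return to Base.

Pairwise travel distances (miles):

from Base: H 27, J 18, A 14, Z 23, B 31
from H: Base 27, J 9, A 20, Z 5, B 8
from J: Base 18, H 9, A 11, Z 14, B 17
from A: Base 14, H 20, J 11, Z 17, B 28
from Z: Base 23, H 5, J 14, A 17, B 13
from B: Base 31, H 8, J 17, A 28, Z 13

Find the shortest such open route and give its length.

52 miles — the minimum one-way total.

There are 5! = 120 possible orderings.
Base - H - J - A - Z - B: 27+9+11+17+13 = 77
Base - H - J - A - B - Z: 27+9+11+28+13 = 88
Base - H - J - Z - A - B: 27+9+14+17+28 = 95
Base - H - J - Z - B - A: 27+9+14+13+28 = 91
Base - H - J - B - A - Z: 27+9+17+28+17 = 98
Base - H - J - B - Z - A: 27+9+17+13+17 = 83
Base - H - A - J - Z - B: 27+20+11+14+13 = 85
Base - H - A - J - B - Z: 27+20+11+17+13 = 88
Base - H - A - Z - J - B: 27+20+17+14+17 = 95
Base - H - A - Z - B - J: 27+20+17+13+17 = 94
Base - H - A - B - J - Z: 27+20+28+17+14 = 106
Base - H - A - B - Z - J: 27+20+28+13+14 = 102
Base - H - Z - J - A - B: 27+5+14+11+28 = 85
Base - H - Z - J - B - A: 27+5+14+17+28 = 91
… (106 more)
Base - A - J - H - Z - B: 14+11+9+5+13 = 52  ← best
The minimum is 52.
One shortest path: Base → A → J → H → Z → B.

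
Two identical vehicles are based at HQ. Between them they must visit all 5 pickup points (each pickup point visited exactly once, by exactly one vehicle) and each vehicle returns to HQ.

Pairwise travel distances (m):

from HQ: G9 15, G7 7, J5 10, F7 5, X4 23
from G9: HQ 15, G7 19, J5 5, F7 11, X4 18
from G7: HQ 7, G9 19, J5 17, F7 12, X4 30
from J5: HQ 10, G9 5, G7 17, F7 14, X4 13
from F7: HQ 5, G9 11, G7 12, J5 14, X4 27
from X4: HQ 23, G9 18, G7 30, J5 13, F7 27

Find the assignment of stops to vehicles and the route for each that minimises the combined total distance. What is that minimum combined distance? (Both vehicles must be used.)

71 m — the smallest possible combined total.

There are 2^4 − 1 = 15 ways to divide the 5 stops into two non-empty groups. For each, the best each vehicle can do is its own shortest tour through its group:
  {G9} + {G7, J5, F7, X4}: 30 + 69 = 99
  {G7} + {G9, J5, F7, X4}: 14 + 57 = 71
  {G9, G7} + {J5, F7, X4}: 41 + 55 = 96
  {J5} + {G9, G7, F7, X4}: 20 + 71 = 91
  {G9, J5} + {G7, F7, X4}: 30 + 69 = 99
  {G7, J5} + {G9, F7, X4}: 34 + 57 = 91
  … (15 splits in total)
Best: vehicle 1 HQ → G7 → HQ = 14; vehicle 2 HQ → J5 → X4 → G9 → F7 → HQ = 57; combined 71.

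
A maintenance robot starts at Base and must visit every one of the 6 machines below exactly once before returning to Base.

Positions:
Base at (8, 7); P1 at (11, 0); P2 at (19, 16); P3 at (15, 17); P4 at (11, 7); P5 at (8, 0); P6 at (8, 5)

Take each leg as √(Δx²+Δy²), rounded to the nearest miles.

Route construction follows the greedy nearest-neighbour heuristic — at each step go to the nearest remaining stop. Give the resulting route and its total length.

Base → [P6:2 / P4:3 / P5:7 / P1:8 / P3:12 / P2:14] → P6 (2)
P6 → [P4:4 / P5:5 / P1:6 / P3:14 / P2:16] → P4 (4)
P4 → [P1:7 / P5:8 / P3:11 / P2:12] → P1 (7)
P1 → [P5:3 / P3:17 / P2:18] → P5 (3)
P5 → [P3:18 / P2:19] → P3 (18)
P3 → [P2:4] → P2 (4)
Return P2→Base: 14.
Total = 2 + 4 + 7 + 3 + 18 + 4 + 14 = 52.

52 miles along Base → P6 → P4 → P1 → P5 → P3 → P2 → Base.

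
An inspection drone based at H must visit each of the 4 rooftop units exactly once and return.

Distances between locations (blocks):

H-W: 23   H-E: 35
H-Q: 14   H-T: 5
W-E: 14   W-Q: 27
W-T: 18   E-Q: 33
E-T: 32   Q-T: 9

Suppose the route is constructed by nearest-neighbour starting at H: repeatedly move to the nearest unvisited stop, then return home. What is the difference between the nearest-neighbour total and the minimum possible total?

6 blocks longer than the optimal tour.

H: T=5, Q=14, W=23, E=35 ⇒ T
T: Q=9, W=18, E=32 ⇒ Q
Q: W=27, E=33 ⇒ W
W: E=14 ⇒ E
NN route H → T → Q → W → E → H costs 90.
Optimal: H → W → E → Q → T → H costs 84 (by enumerating all 12 distinct tours).
Excess = 90 − 84 = 6.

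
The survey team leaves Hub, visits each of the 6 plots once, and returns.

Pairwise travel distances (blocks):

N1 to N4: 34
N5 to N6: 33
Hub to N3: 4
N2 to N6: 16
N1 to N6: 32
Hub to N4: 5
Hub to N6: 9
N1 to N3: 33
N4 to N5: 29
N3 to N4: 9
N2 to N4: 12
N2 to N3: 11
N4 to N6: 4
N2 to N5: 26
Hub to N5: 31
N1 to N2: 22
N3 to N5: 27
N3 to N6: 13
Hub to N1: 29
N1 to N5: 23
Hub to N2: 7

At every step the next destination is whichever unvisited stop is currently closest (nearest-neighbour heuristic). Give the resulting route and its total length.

Total distance 109 blocks via the nearest-neighbour route Hub → N3 → N4 → N6 → N2 → N1 → N5 → Hub.

Hub → [N3:4 / N4:5 / N2:7 / N6:9 / N1:29 / N5:31] → N3 (4)
N3 → [N4:9 / N2:11 / N6:13 / N5:27 / N1:33] → N4 (9)
N4 → [N6:4 / N2:12 / N5:29 / N1:34] → N6 (4)
N6 → [N2:16 / N1:32 / N5:33] → N2 (16)
N2 → [N1:22 / N5:26] → N1 (22)
N1 → [N5:23] → N5 (23)
Return N5→Hub: 31.
Total = 4 + 9 + 4 + 16 + 22 + 23 + 31 = 109.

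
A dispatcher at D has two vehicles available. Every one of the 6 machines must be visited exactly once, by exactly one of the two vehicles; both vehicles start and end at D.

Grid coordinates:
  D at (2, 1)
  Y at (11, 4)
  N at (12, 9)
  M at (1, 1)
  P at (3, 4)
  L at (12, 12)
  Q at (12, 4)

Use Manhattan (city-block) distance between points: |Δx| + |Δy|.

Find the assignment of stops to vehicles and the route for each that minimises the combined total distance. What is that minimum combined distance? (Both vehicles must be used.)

44 — the smallest possible combined total.

There are 2^5 − 1 = 31 ways to divide the 6 stops into two non-empty groups. For each, the best each vehicle can do is its own shortest tour through its group:
  {Y} + {N, M, P, L, Q}: 24 + 44 = 68
  {N} + {Y, M, P, L, Q}: 36 + 44 = 80
  {Y, N} + {M, P, L, Q}: 36 + 44 = 80
  {M} + {Y, N, P, L, Q}: 2 + 42 = 44
  {Y, M} + {N, P, L, Q}: 26 + 42 = 68
  {N, M} + {Y, P, L, Q}: 38 + 42 = 80
  … (31 splits in total)
Best: vehicle 1 D → M → D = 2; vehicle 2 D → Y → N → L → Q → P → D = 42; combined 44.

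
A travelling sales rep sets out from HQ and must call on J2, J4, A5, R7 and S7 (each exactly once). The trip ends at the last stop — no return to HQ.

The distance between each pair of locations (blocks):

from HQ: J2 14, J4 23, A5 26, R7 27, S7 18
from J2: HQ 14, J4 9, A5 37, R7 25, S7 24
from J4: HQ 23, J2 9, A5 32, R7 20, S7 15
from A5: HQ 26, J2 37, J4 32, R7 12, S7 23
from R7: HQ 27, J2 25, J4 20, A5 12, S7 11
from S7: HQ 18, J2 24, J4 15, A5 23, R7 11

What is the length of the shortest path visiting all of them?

Minimum one-way distance = 61 blocks.

There are 5! = 120 possible orderings.
HQ→J2→J4→A5→R7→S7: 14+9+32+12+11 = 78
HQ→J2→J4→A5→S7→R7: 14+9+32+23+11 = 89
HQ→J2→J4→R7→A5→S7: 14+9+20+12+23 = 78
HQ→J2→J4→R7→S7→A5: 14+9+20+11+23 = 77
HQ→J2→J4→S7→A5→R7: 14+9+15+23+12 = 73
HQ→J2→J4→S7→R7→A5: 14+9+15+11+12 = 61
HQ→J2→A5→J4→R7→S7: 14+37+32+20+11 = 114
HQ→J2→A5→J4→S7→R7: 14+37+32+15+11 = 109
HQ→J2→A5→R7→J4→S7: 14+37+12+20+15 = 98
HQ→J2→A5→R7→S7→J4: 14+37+12+11+15 = 89
HQ→J2→A5→S7→J4→R7: 14+37+23+15+20 = 109
HQ→J2→A5→S7→R7→J4: 14+37+23+11+20 = 105
HQ→J2→R7→J4→A5→S7: 14+25+20+32+23 = 114
HQ→J2→R7→J4→S7→A5: 14+25+20+15+23 = 97
… (106 more)
The minimum is 61.
One shortest path: HQ → J2 → J4 → S7 → R7 → A5.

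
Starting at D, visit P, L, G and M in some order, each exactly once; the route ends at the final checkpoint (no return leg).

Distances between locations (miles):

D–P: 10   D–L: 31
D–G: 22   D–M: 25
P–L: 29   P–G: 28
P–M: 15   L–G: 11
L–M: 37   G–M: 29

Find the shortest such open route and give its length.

Minimum one-way distance = 65 miles.

There are 4! = 24 possible orderings.
D→P→L→G→M: 10+29+11+29 = 79
D→P→L→M→G: 10+29+37+29 = 105
D→P→G→L→M: 10+28+11+37 = 86
D→P→G→M→L: 10+28+29+37 = 104
D→P→M→L→G: 10+15+37+11 = 73
D→P→M→G→L: 10+15+29+11 = 65
D→L→P→G→M: 31+29+28+29 = 117
D→L→P→M→G: 31+29+15+29 = 104
D→L→G→P→M: 31+11+28+15 = 85
D→L→G→M→P: 31+11+29+15 = 86
D→L→M→P→G: 31+37+15+28 = 111
D→L→M→G→P: 31+37+29+28 = 125
D→G→P→L→M: 22+28+29+37 = 116
D→G→P→M→L: 22+28+15+37 = 102
… (10 more)
The minimum is 65.
One shortest path: D → P → M → G → L.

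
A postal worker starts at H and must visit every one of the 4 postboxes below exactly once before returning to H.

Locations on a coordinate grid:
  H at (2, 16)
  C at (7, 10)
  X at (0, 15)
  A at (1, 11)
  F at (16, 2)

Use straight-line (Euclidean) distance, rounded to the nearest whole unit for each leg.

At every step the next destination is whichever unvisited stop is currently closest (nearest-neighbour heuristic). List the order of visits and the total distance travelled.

From H: distances to unvisited — X=2, A=5, C=8, F=20. Nearest is X (2).
From X: distances to unvisited — A=4, C=9, F=21. Nearest is A (4).
From A: distances to unvisited — C=6, F=17. Nearest is C (6).
From C: distances to unvisited — F=12. Nearest is F (12).
Return F→H: 20.
Total = 2 + 4 + 6 + 12 + 20 = 44.

44 along H → X → A → C → F → H.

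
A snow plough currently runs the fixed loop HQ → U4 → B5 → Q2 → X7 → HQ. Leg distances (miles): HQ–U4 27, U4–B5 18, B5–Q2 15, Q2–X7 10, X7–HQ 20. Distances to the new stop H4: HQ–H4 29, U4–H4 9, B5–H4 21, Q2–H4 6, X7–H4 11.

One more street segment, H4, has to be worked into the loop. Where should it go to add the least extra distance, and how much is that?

Insertion cost between consecutive stops i–j is d(i,H4) + d(H4,j) − d(i,j):
  between HQ and U4: 29 + 9 − 27 = 11
  between U4 and B5: 9 + 21 − 18 = 12
  between B5 and Q2: 21 + 6 − 15 = 12
  between Q2 and X7: 6 + 11 − 10 = 7
  between X7 and HQ: 11 + 29 − 20 = 20
Cheapest insertion is between Q2 and X7, adding 7.
New total = 90 + 7 = 97.

Adding 7 miles by placing H4 on the Q2–X7 leg.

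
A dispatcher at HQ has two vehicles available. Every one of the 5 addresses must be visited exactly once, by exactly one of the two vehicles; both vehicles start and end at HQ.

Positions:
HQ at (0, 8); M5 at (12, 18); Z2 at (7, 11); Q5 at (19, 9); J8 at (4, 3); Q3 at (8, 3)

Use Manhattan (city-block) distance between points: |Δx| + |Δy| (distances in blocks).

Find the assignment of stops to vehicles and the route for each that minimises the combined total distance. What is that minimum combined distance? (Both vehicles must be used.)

Minimum combined distance: 84 blocks.

Check every non-empty split of the stops between the two vehicles; for each half take its own optimal tour:
  {M5} + {Z2, Q5, J8, Q3}: 44 + 54 = 98
  {Z2} + {M5, Q5, J8, Q3}: 20 + 68 = 88
  {M5, Z2} + {Q5, J8, Q3}: 44 + 50 = 94
  {Q5} + {M5, Z2, J8, Q3}: 40 + 54 = 94
  {M5, Q5} + {Z2, J8, Q3}: 58 + 32 = 90
  {Z2, Q5} + {M5, J8, Q3}: 44 + 54 = 98
  … (15 splits in total)
  {M5, Z2, Q5} + {J8, Q3}: 58 + 26 = 84  ← best
Best: vehicle 1 HQ → Z2 → M5 → Q5 → HQ = 58; vehicle 2 HQ → J8 → Q3 → HQ = 26; combined 84.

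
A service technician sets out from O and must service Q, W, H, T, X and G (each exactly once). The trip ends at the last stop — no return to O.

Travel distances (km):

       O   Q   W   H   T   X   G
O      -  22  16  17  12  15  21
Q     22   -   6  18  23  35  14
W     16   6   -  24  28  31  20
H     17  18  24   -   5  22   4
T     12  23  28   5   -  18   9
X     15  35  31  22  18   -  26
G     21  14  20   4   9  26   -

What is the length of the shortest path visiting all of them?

There are 6! = 720 possible orderings.
O → Q → W → H → T → X → G: 22+6+24+5+18+26 = 101
O → Q → W → H → T → G → X: 22+6+24+5+9+26 = 92
O → Q → W → H → X → T → G: 22+6+24+22+18+9 = 101
O → Q → W → H → X → G → T: 22+6+24+22+26+9 = 109
O → Q → W → H → G → T → X: 22+6+24+4+9+18 = 83
O → Q → W → H → G → X → T: 22+6+24+4+26+18 = 100
O → Q → W → T → H → X → G: 22+6+28+5+22+26 = 109
O → Q → W → T → H → G → X: 22+6+28+5+4+26 = 91
… (712 more)
O → X → T → H → G → Q → W: 15+18+5+4+14+6 = 62  ← best
The minimum is 62.
One shortest path: O → X → T → H → G → Q → W.

62 km — the minimum one-way total.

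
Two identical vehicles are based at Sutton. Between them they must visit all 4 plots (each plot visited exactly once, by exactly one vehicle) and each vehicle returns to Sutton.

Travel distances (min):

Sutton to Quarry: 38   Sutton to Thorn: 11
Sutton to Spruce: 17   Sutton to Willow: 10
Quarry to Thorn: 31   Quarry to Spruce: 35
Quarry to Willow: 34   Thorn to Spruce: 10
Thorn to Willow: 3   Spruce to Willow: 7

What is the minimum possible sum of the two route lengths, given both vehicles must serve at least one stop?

Minimum combined distance: 112 min.

Try each way of splitting the stops between the two vehicles (each non-empty) and, for each split, find the best tour for each vehicle:
  {Quarry} + {Thorn, Spruce, Willow}: 76 + 38 = 114
  {Thorn} + {Quarry, Spruce, Willow}: 22 + 90 = 112
  {Quarry, Thorn} + {Spruce, Willow}: 80 + 34 = 114
  {Spruce} + {Quarry, Thorn, Willow}: 34 + 82 = 116
  {Quarry, Spruce} + {Thorn, Willow}: 90 + 24 = 114
  {Thorn, Spruce} + {Quarry, Willow}: 38 + 82 = 120
  … (7 splits in total)
Best: vehicle 1 Sutton → Thorn → Sutton = 22; vehicle 2 Sutton → Quarry → Spruce → Willow → Sutton = 90; combined 112.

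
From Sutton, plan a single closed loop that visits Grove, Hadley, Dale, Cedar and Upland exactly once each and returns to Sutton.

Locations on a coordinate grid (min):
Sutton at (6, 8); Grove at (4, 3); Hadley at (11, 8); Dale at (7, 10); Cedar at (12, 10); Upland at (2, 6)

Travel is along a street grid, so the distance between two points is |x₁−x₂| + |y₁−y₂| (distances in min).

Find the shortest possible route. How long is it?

Shortest round trip = 34 min.

There are 60 distinct closed tours to check (reversals are equivalent).
Sutton→Grove→Hadley→Dale→Cedar→Upland→Sutton: 7+12+6+5+14+6 = 50
Sutton→Grove→Hadley→Dale→Upland→Cedar→Sutton: 7+12+6+9+14+8 = 56
Sutton→Grove→Hadley→Cedar→Dale→Upland→Sutton: 7+12+3+5+9+6 = 42
Sutton→Grove→Hadley→Cedar→Upland→Dale→Sutton: 7+12+3+14+9+3 = 48
Sutton→Grove→Hadley→Upland→Dale→Cedar→Sutton: 7+12+11+9+5+8 = 52
Sutton→Grove→Hadley→Upland→Cedar→Dale→Sutton: 7+12+11+14+5+3 = 52
Sutton→Grove→Dale→Hadley→Cedar→Upland→Sutton: 7+10+6+3+14+6 = 46
Sutton→Grove→Dale→Hadley→Upland→Cedar→Sutton: 7+10+6+11+14+8 = 56
Sutton→Grove→Dale→Cedar→Hadley→Upland→Sutton: 7+10+5+3+11+6 = 42
Sutton→Grove→Dale→Cedar→Upland→Hadley→Sutton: 7+10+5+14+11+5 = 52
Sutton→Grove→Dale→Upland→Hadley→Cedar→Sutton: 7+10+9+11+3+8 = 48
Sutton→Grove→Dale→Upland→Cedar→Hadley→Sutton: 7+10+9+14+3+5 = 48
Sutton→Grove→Cedar→Hadley→Dale→Upland→Sutton: 7+15+3+6+9+6 = 46
Sutton→Grove→Cedar→Hadley→Upland→Dale→Sutton: 7+15+3+11+9+3 = 48
… (46 more)
Sutton→Grove→Upland→Hadley→Cedar→Dale→Sutton: 7+5+11+3+5+3 = 34  ← best
The minimum is 34.
One optimal route: Sutton → Grove → Upland → Hadley → Cedar → Dale → Sutton (or its reverse).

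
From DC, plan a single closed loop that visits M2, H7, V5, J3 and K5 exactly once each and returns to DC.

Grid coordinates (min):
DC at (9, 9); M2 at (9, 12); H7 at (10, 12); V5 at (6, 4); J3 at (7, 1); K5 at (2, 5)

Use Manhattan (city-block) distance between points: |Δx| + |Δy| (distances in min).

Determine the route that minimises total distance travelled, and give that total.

With 5 stops there are 5!/2 = 60 distinct round trips (a route and its reverse cost the same).
DC→M2→H7→V5→J3→K5→DC: 3+1+12+4+9+11 = 40
DC→M2→H7→V5→K5→J3→DC: 3+1+12+5+9+10 = 40
DC→M2→H7→J3→V5→K5→DC: 3+1+14+4+5+11 = 38
DC→M2→H7→J3→K5→V5→DC: 3+1+14+9+5+8 = 40
DC→M2→H7→K5→V5→J3→DC: 3+1+15+5+4+10 = 38
DC→M2→H7→K5→J3→V5→DC: 3+1+15+9+4+8 = 40
DC→M2→V5→H7→J3→K5→DC: 3+11+12+14+9+11 = 60
DC→M2→V5→H7→K5→J3→DC: 3+11+12+15+9+10 = 60
DC→M2→V5→J3→H7→K5→DC: 3+11+4+14+15+11 = 58
DC→M2→V5→J3→K5→H7→DC: 3+11+4+9+15+4 = 46
DC→M2→V5→K5→H7→J3→DC: 3+11+5+15+14+10 = 58
DC→M2→V5→K5→J3→H7→DC: 3+11+5+9+14+4 = 46
DC→M2→J3→H7→V5→K5→DC: 3+13+14+12+5+11 = 58
DC→M2→J3→H7→K5→V5→DC: 3+13+14+15+5+8 = 58
… (46 more)
The minimum is 38.
One optimal route: DC → M2 → H7 → J3 → V5 → K5 → DC (or its reverse).

Minimum total distance: 38 min.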